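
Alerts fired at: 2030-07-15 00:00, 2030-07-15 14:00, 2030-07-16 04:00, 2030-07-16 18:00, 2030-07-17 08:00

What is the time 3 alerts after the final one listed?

2030-07-19 02:00

The interval is a steady 14 hours (14, 14, 14, 14).
2030-07-17 08:00 + 14 h = 2030-07-17 22:00.
2030-07-17 22:00 + 14 h = 2030-07-18 12:00.
2030-07-18 12:00 + 14 h = 2030-07-19 02:00.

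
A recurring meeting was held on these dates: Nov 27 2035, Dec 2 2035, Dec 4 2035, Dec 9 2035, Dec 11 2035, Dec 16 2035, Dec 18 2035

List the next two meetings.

Every event lands on a Tuesday or Sunday (gaps cycle 5, 2, 5, 2, 5, 2).
So the schedule is: every Tuesday and Sunday.
Next Sunday: Dec 23 2035.
The following Tuesday is Dec 25 2035.

Dec 23 2035, Dec 25 2035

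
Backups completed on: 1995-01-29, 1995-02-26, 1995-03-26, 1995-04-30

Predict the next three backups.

1995-05-28, 1995-06-25, 1995-07-30

These are Sundays with 28, 28, 35-day gaps.
Each is the final Sunday of its month — 1995-01-29 is past the 28th, so '4th Sunday' doesn't fit.
May 1995 ends with Sunday 1995-05-28.
June 1995 ends with Sunday 1995-06-25.
July 1995 ends with Sunday 1995-07-30.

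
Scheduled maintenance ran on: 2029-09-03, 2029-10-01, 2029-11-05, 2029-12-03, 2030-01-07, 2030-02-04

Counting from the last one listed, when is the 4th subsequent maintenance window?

All dates are Mondays, 28, 35, 28, 35, 28 days apart.
Specifically, the 1st Monday of each month.
1st Monday of March 2030: 2030-03-04.
1st Monday of April 2030: 2030-04-01.
May 2030 — 1st Monday is 2030-05-06.
1st Monday of June 2030: 2030-06-03.

2030-06-03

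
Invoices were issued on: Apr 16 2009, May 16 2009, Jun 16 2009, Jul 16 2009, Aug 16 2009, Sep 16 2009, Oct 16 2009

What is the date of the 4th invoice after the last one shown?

Each date is the 16th; the gaps (30, 31, 30, 31, 31, 30) track the month lengths.
The rule is the 16th of each month.
Next: November 2009 → Nov 16 2009.
Next: December 2009 → Dec 16 2009.
Next: January 2010 → Jan 16 2010.
Next: February 2010 → Feb 16 2010.

Feb 16 2010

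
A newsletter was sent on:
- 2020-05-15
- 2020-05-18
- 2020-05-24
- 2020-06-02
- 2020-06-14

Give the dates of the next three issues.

2020-06-29, 2020-07-17, 2020-08-07

Intervals are 3, 6, 9, 12 days — an arithmetic progression with common difference 3.
Next gap: 15 days. 2020-06-14 + 15 days = 2020-06-29.
Next gap: 18 days. 2020-06-29 + 18 days = 2020-07-17.
Next gap: 21 days. 2020-07-17 + 21 days = 2020-08-07.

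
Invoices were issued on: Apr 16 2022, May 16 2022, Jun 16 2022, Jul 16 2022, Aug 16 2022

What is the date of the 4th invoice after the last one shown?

Gaps: 30, 31, 30, 31 days — not constant. Every event is on the 16th of the month.
Pattern: the 16th of each month.
September 2022: Sep 16 2022.
Next: October 2022 → Oct 16 2022.
November 2022: Nov 16 2022.
Next: December 2022 → Dec 16 2022.

Dec 16 2022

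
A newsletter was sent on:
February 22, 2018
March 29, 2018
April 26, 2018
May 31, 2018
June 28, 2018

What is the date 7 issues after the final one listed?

All Thursdays; the gaps (35, 28, 35, 28) vary with month length.
This is the last Thursday of each month.
July 2018 ends with Thursday July 26, 2018.
Last Thursday of August 2018: August 30, 2018.
September 2018 ends with Thursday September 27, 2018.
October 2018 ends with Thursday October 25, 2018.
Last Thursday of November 2018: November 29, 2018.
Last Thursday of December 2018: December 27, 2018.
January 2019 ends with Thursday January 31, 2019.

January 31, 2019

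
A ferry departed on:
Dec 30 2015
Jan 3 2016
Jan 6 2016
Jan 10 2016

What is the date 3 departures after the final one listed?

Gaps: 4, 3, 4 days — not constant, but cyclic with period 2.
The events fall on every Wednesday and Sunday.
Next Wednesday: Jan 13 2016.
Next Sunday: Jan 17 2016.
Next Wednesday: Jan 20 2016.

Jan 20 2016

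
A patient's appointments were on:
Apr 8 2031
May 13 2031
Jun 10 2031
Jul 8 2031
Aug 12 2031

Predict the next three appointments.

All dates are Tuesdays, 35, 28, 28, 35 days apart.
Specifically, the 2nd Tuesday of each month.
2nd Tuesday of September 2031: Sep 9 2031.
October 2031 — 2nd Tuesday is Oct 14 2031.
2nd Tuesday of November 2031: Nov 11 2031.

Sep 9 2031, Oct 14 2031, Nov 11 2031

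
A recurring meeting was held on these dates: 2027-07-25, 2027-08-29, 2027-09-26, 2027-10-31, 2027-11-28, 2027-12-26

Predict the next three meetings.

2028-01-30, 2028-02-27, 2028-03-26

These are Sundays with 35, 28, 35, 28, 28-day gaps.
Each is the final Sunday of its month — 2027-08-29 is past the 28th, so '4th Sunday' doesn't fit.
January 2028 ends with Sunday 2028-01-30.
Last Sunday of February 2028: 2028-02-27.
March 2028 ends with Sunday 2028-03-26.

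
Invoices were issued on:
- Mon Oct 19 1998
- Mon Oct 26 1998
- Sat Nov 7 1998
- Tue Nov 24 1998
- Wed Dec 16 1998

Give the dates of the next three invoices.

Tue Jan 12 1999, Sat Feb 13 1999, Mon Mar 22 1999

The spacing grows by 5 each time: 7, 12, 17, 22 days.
Next gap: 27 days. Wed Dec 16 1998 + 27 days = Tue Jan 12 1999.
Next gap: 32 days. Tue Jan 12 1999 + 32 days = Sat Feb 13 1999.
Next gap: 37 days. Sat Feb 13 1999 + 37 days = Mon Mar 22 1999.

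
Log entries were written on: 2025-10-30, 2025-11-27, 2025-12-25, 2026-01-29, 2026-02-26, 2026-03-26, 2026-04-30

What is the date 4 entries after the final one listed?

2026-08-27

These are Thursdays with 28, 28, 35, 28, 28, 35-day gaps.
Each is the final Thursday of its month — 2025-10-30 is past the 28th, so '4th Thursday' doesn't fit.
Last Thursday of May 2026: 2026-05-28.
Last Thursday of June 2026: 2026-06-25.
Last Thursday of July 2026: 2026-07-30.
August 2026 ends with Thursday 2026-08-27.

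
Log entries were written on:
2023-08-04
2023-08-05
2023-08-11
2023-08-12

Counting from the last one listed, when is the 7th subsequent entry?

2023-09-08

The gap pattern 1, 6, 1 repeats every 2 events.
These are the Fridays and Saturdays of each week.
Next Friday: 2023-08-18.
The following Saturday is 2023-08-19.
Next Friday: 2023-08-25.
Next Saturday: 2023-08-26.
The following Friday is 2023-09-01.
Next Saturday: 2023-09-02.
The following Friday is 2023-09-08.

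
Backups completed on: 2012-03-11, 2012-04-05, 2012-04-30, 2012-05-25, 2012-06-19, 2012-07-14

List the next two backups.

2012-08-08, 2012-09-02

The spacing is 25, 25, 25, 25, 25 days — always 25 days.
2012-07-14 + 25 days = 2012-08-08.
2012-08-08 + 25 days = 2012-09-02.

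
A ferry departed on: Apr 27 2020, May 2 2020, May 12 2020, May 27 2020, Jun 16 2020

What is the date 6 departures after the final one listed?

Jan 27 2021

The spacing grows by 5 each time: 5, 10, 15, 20 days.
Next gap: 25 days. Jun 16 2020 + 25 days = Jul 11 2020.
Next gap: 30 days. Jul 11 2020 + 30 days = Aug 10 2020.
Next gap: 35 days. Aug 10 2020 + 35 days = Sep 14 2020.
Next gap: 40 days. Sep 14 2020 + 40 days = Oct 24 2020.
Next gap: 45 days. Oct 24 2020 + 45 days = Dec 8 2020.
Next gap: 50 days. Dec 8 2020 + 50 days = Jan 27 2021.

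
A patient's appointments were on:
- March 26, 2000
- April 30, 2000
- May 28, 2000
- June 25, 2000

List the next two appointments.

Every date is a Sunday; gaps 35, 28, 28 days.
Each is the last Sunday of its month (at least one falls on the 29th or later, ruling out '4th Sunday').
Last Sunday of July 2000: July 30, 2000.
August 2000 ends with Sunday August 27, 2000.

July 30, 2000; August 27, 2000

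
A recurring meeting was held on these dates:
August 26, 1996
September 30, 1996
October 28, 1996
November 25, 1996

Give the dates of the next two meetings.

All Mondays; the gaps (35, 28, 28) vary with month length.
This is the last Monday of each month.
Last Monday of December 1996: December 30, 1996.
January 1997 ends with Monday January 27, 1997.

December 30, 1996; January 27, 1997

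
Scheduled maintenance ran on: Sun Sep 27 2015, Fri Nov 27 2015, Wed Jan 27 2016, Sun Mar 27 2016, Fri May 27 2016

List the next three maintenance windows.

Wed Jul 27 2016, Tue Sep 27 2016, Sun Nov 27 2016

Each date is the 27th; the gaps (61, 61, 60, 61) track the month lengths.
The rule is the 27th of every 2 months.
July 2016: Wed Jul 27 2016.
Next: September 2016 → Tue Sep 27 2016.
November 2016: Sun Nov 27 2016.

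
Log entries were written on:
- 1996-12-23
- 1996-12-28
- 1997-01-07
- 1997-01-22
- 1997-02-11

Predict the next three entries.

1997-03-08, 1997-04-07, 1997-05-12

The spacing grows by 5 each time: 5, 10, 15, 20 days.
Next gap: 25 days. 1997-02-11 + 25 days = 1997-03-08.
Next gap: 30 days. 1997-03-08 + 30 days = 1997-04-07.
Next gap: 35 days. 1997-04-07 + 35 days = 1997-05-12.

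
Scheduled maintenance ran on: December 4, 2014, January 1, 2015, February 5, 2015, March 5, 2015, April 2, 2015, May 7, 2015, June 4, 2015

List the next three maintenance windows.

July 2, 2015; August 6, 2015; September 3, 2015

These are Thursdays at 28- or 35-day spacing (28, 35, 28, 28, 35, 28).
The pattern: 1st Thursday of the month.
1st Thursday of July 2015: July 2, 2015.
August 2015 — 1st Thursday is August 6, 2015.
1st Thursday of September 2015: September 3, 2015.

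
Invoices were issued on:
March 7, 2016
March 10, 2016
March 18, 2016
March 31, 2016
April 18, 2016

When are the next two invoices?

The spacing grows by 5 each time: 3, 8, 13, 18 days.
Next gap: 23 days. April 18, 2016 + 23 days = May 11, 2016.
Next gap: 28 days. May 11, 2016 + 28 days = June 8, 2016.

May 11, 2016; June 8, 2016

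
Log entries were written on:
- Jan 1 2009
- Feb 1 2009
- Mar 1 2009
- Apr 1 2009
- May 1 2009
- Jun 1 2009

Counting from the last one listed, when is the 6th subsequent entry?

Each date is the 1st; the gaps (31, 28, 31, 30, 31) track the month lengths.
The rule is the 1st of each month.
Next: July 2009 → Jul 1 2009.
August 2009: Aug 1 2009.
September 2009: Sep 1 2009.
October 2009: Oct 1 2009.
November 2009: Nov 1 2009.
Next: December 2009 → Dec 1 2009.

Dec 1 2009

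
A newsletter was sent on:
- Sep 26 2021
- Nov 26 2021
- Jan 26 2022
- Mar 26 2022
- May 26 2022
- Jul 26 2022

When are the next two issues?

Each date is the 26th; the gaps (61, 61, 59, 61, 61) track the month lengths.
The rule is the 26th of every 2 months.
Next: September 2022 → Sep 26 2022.
Next: November 2022 → Nov 26 2022.

Sep 26 2022, Nov 26 2022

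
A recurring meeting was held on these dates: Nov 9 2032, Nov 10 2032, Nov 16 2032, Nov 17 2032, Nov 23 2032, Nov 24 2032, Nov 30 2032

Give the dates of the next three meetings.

Dec 1 2032, Dec 7 2032, Dec 8 2032

Every event lands on a Tuesday or Wednesday (gaps cycle 1, 6, 1, 6, 1, 6).
So the schedule is: every Tuesday and Wednesday.
The following Wednesday is Dec 1 2032.
The following Tuesday is Dec 7 2032.
Next Wednesday: Dec 8 2032.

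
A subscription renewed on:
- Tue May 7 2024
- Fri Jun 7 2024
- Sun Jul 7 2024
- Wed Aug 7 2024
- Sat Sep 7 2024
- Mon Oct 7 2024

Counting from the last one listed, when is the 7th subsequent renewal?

Gaps: 31, 30, 31, 31, 30 days — not constant. Every event is on the 7th of the month.
Pattern: the 7th of each month.
November 2024: Thu Nov 7 2024.
Next: December 2024 → Sat Dec 7 2024.
Next: January 2025 → Tue Jan 7 2025.
Next: February 2025 → Fri Feb 7 2025.
March 2025: Fri Mar 7 2025.
Next: April 2025 → Mon Apr 7 2025.
May 2025: Wed May 7 2025.

Wed May 7 2025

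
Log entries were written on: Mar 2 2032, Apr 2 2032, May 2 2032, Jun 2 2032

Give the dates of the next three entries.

Jul 2 2032, Aug 2 2032, Sep 2 2032

Each date is the 2nd; the gaps (31, 30, 31) track the month lengths.
The rule is the 2nd of each month.
July 2032: Jul 2 2032.
Next: August 2032 → Aug 2 2032.
Next: September 2032 → Sep 2 2032.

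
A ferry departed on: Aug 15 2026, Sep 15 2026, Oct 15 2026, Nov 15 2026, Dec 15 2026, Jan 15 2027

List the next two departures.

Gaps: 31, 30, 31, 30, 31 days — not constant. Every event is on the 15th of the month.
Pattern: the 15th of each month.
Next: February 2027 → Feb 15 2027.
Next: March 2027 → Mar 15 2027.

Feb 15 2027, Mar 15 2027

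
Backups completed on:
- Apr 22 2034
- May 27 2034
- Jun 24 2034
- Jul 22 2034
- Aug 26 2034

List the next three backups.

Sep 23 2034, Oct 28 2034, Nov 25 2034

Gaps: 35, 28, 28, 35 days — a mix of 28 and 35. Every date is a Saturday.
Each is the 4th Saturday of its month.
September 2034 — 4th Saturday is Sep 23 2034.
October 2034 — 4th Saturday is Oct 28 2034.
November 2034 — 4th Saturday is Nov 25 2034.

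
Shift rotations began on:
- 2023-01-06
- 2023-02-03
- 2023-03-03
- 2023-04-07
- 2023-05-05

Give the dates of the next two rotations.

All dates are Fridays, 28, 28, 35, 28 days apart.
Specifically, the 1st Friday of each month.
June 2023 — 1st Friday is 2023-06-02.
July 2023 — 1st Friday is 2023-07-07.

2023-06-02, 2023-07-07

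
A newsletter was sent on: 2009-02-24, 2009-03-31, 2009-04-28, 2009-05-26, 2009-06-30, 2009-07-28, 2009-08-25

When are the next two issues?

2009-09-29, 2009-10-27

All Tuesdays; the gaps (35, 28, 28, 35, 28, 28) vary with month length.
This is the last Tuesday of each month.
September 2009 ends with Tuesday 2009-09-29.
October 2009 ends with Tuesday 2009-10-27.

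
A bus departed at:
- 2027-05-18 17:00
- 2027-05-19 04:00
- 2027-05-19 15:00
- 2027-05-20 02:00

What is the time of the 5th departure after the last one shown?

2027-05-22 09:00

Gaps: 11, 11, 11 hours — each event is 11 hours after the previous one.
2027-05-20 02:00 + 11 h = 2027-05-20 13:00.
2027-05-20 13:00 + 11 h = 2027-05-21 00:00.
2027-05-21 00:00 + 11 h = 2027-05-21 11:00.
2027-05-21 11:00 + 11 h = 2027-05-21 22:00.
2027-05-21 22:00 + 11 h = 2027-05-22 09:00.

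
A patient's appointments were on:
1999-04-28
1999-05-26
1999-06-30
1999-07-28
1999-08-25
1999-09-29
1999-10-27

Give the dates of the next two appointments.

1999-11-24, 1999-12-29

These are Wednesdays with 28, 35, 28, 28, 35, 28-day gaps.
Each is the final Wednesday of its month — 1999-06-30 is past the 28th, so '4th Wednesday' doesn't fit.
Last Wednesday of November 1999: 1999-11-24.
Last Wednesday of December 1999: 1999-12-29.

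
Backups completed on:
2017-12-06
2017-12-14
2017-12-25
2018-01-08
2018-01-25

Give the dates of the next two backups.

2018-02-14, 2018-03-09

Gaps: 8, 11, 14, 17 days — each gap is 3 larger than the previous one.
Next gap: 20 days. 2018-01-25 + 20 days = 2018-02-14.
Next gap: 23 days. 2018-02-14 + 23 days = 2018-03-09.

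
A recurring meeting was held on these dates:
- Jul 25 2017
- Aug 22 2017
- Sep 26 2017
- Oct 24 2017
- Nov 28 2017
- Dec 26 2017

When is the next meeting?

All dates are Tuesdays, 28, 35, 28, 35, 28 days apart.
Specifically, the 4th Tuesday of each month.
January 2018 — 4th Tuesday is Jan 23 2018.

Jan 23 2018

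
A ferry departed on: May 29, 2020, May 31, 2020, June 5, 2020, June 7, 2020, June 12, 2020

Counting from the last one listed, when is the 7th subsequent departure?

Gaps: 2, 5, 2, 5 days — not constant, but cyclic with period 2.
The events fall on every Friday and Sunday.
The following Sunday is June 14, 2020.
Next Friday: June 19, 2020.
The following Sunday is June 21, 2020.
The following Friday is June 26, 2020.
Next Sunday: June 28, 2020.
Next Friday: July 3, 2020.
Next Sunday: July 5, 2020.

July 5, 2020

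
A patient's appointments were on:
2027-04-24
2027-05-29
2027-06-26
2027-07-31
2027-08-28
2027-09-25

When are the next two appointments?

All Saturdays; the gaps (35, 28, 35, 28, 28) vary with month length.
This is the last Saturday of each month.
October 2027 ends with Saturday 2027-10-30.
November 2027 ends with Saturday 2027-11-27.

2027-10-30, 2027-11-27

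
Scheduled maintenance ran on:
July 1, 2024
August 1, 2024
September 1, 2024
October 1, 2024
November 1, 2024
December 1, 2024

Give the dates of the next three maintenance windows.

Gaps: 31, 31, 30, 31, 30 days — not constant. Every event is on the 1st of the month.
Pattern: the 1st of each month.
Next: January 2025 → January 1, 2025.
Next: February 2025 → February 1, 2025.
Next: March 2025 → March 1, 2025.

January 1, 2025; February 1, 2025; March 1, 2025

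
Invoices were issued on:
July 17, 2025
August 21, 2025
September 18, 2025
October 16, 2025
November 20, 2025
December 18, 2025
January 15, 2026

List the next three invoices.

February 19, 2026; March 19, 2026; April 16, 2026

All dates are Thursdays, 35, 28, 28, 35, 28, 28 days apart.
Specifically, the 3rd Thursday of each month.
3rd Thursday of February 2026: February 19, 2026.
3rd Thursday of March 2026: March 19, 2026.
3rd Thursday of April 2026: April 16, 2026.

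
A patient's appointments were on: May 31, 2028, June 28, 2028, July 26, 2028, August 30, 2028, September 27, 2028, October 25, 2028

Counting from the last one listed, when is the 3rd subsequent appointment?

January 31, 2029

All Wednesdays; the gaps (28, 28, 35, 28, 28) vary with month length.
This is the last Wednesday of each month.
November 2028 ends with Wednesday November 29, 2028.
December 2028 ends with Wednesday December 27, 2028.
Last Wednesday of January 2029: January 31, 2029.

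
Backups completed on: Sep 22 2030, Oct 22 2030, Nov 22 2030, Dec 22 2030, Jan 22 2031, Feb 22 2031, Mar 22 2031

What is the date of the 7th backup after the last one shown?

Oct 22 2031

The day-of-month is always 22 (30, 31, 30, 31, 31, 28 days between events).
So this recurs on the 22nd of each month.
April 2031: Apr 22 2031.
May 2031: May 22 2031.
June 2031: Jun 22 2031.
July 2031: Jul 22 2031.
August 2031: Aug 22 2031.
Next: September 2031 → Sep 22 2031.
Next: October 2031 → Oct 22 2031.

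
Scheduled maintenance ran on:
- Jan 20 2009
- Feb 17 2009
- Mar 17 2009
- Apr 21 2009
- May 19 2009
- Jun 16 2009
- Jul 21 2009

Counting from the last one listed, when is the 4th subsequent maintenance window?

Nov 17 2009

All dates are Tuesdays, 28, 28, 35, 28, 28, 35 days apart.
Specifically, the 3rd Tuesday of each month.
3rd Tuesday of August 2009: Aug 18 2009.
September 2009 — 3rd Tuesday is Sep 15 2009.
3rd Tuesday of October 2009: Oct 20 2009.
3rd Tuesday of November 2009: Nov 17 2009.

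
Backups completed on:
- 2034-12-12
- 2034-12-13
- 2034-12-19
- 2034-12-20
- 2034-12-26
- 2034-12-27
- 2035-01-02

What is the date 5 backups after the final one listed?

2035-01-17

Every event lands on a Tuesday or Wednesday (gaps cycle 1, 6, 1, 6, 1, 6).
So the schedule is: every Tuesday and Wednesday.
Next Wednesday: 2035-01-03.
Next Tuesday: 2035-01-09.
The following Wednesday is 2035-01-10.
The following Tuesday is 2035-01-16.
The following Wednesday is 2035-01-17.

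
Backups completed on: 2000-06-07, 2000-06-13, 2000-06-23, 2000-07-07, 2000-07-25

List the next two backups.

Intervals are 6, 10, 14, 18 days — an arithmetic progression with common difference 4.
Next gap: 22 days. 2000-07-25 + 22 days = 2000-08-16.
Next gap: 26 days. 2000-08-16 + 26 days = 2000-09-11.

2000-08-16, 2000-09-11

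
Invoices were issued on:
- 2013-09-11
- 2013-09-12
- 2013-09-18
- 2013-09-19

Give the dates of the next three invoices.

Every event lands on a Wednesday or Thursday (gaps cycle 1, 6, 1).
So the schedule is: every Wednesday and Thursday.
Next Wednesday: 2013-09-25.
The following Thursday is 2013-09-26.
The following Wednesday is 2013-10-02.

2013-09-25, 2013-09-26, 2013-10-02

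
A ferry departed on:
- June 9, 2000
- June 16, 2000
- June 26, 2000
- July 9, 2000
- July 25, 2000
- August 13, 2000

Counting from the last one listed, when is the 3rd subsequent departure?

Gaps: 7, 10, 13, 16, 19 days — each gap is 3 larger than the previous one.
Next gap: 22 days. August 13, 2000 + 22 days = September 4, 2000.
Next gap: 25 days. September 4, 2000 + 25 days = September 29, 2000.
Next gap: 28 days. September 29, 2000 + 28 days = October 27, 2000.

October 27, 2000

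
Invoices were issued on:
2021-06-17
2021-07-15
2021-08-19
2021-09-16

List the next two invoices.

Gaps: 28, 35, 28 days — a mix of 28 and 35. Every date is a Thursday.
Each is the 3rd Thursday of its month.
3rd Thursday of October 2021: 2021-10-21.
November 2021 — 3rd Thursday is 2021-11-18.

2021-10-21, 2021-11-18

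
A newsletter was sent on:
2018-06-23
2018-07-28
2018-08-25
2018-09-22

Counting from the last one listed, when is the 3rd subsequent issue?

Gaps: 35, 28, 28 days — a mix of 28 and 35. Every date is a Saturday.
Each is the 4th Saturday of its month.
October 2018 — 4th Saturday is 2018-10-27.
4th Saturday of November 2018: 2018-11-24.
December 2018 — 4th Saturday is 2018-12-22.

2018-12-22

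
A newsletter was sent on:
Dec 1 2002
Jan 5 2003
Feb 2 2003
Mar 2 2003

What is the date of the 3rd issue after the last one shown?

Jun 1 2003

All dates are Sundays, 35, 28, 28 days apart.
Specifically, the 1st Sunday of each month.
1st Sunday of April 2003: Apr 6 2003.
May 2003 — 1st Sunday is May 4 2003.
1st Sunday of June 2003: Jun 1 2003.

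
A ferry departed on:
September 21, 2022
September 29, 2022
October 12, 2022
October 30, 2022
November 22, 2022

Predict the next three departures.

Intervals are 8, 13, 18, 23 days — an arithmetic progression with common difference 5.
Next gap: 28 days. November 22, 2022 + 28 days = December 20, 2022.
Next gap: 33 days. December 20, 2022 + 33 days = January 22, 2023.
Next gap: 38 days. January 22, 2023 + 38 days = March 1, 2023.

December 20, 2022; January 22, 2023; March 1, 2023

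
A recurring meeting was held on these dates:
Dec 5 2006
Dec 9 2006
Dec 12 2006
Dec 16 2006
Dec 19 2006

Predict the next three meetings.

Every event lands on a Tuesday or Saturday (gaps cycle 4, 3, 4, 3).
So the schedule is: every Tuesday and Saturday.
Next Saturday: Dec 23 2006.
Next Tuesday: Dec 26 2006.
The following Saturday is Dec 30 2006.

Dec 23 2006, Dec 26 2006, Dec 30 2006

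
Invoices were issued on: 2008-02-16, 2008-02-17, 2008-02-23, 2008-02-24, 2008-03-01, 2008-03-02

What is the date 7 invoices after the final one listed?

Gaps: 1, 6, 1, 6, 1 days — not constant, but cyclic with period 2.
The events fall on every Saturday and Sunday.
The following Saturday is 2008-03-08.
The following Sunday is 2008-03-09.
The following Saturday is 2008-03-15.
The following Sunday is 2008-03-16.
The following Saturday is 2008-03-22.
Next Sunday: 2008-03-23.
Next Saturday: 2008-03-29.

2008-03-29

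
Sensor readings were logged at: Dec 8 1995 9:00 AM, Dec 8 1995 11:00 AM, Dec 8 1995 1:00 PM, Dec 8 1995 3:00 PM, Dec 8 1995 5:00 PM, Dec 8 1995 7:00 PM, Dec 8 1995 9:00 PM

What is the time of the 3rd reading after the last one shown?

Gaps: 2, 2, 2, 2, 2, 2 hours — each event is 2 hours after the previous one.
Dec 8 1995 9:00 PM + 2 h = Dec 8 1995 11:00 PM.
Dec 8 1995 11:00 PM + 2 h = Dec 9 1995 1:00 AM.
Dec 9 1995 1:00 AM + 2 h = Dec 9 1995 3:00 AM.

Dec 9 1995 3:00 AM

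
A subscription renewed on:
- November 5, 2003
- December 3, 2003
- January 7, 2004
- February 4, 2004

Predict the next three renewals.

Gaps: 28, 35, 28 days — a mix of 28 and 35. Every date is a Wednesday.
Each is the 1st Wednesday of its month.
1st Wednesday of March 2004: March 3, 2004.
1st Wednesday of April 2004: April 7, 2004.
May 2004 — 1st Wednesday is May 5, 2004.

March 3, 2004; April 7, 2004; May 5, 2004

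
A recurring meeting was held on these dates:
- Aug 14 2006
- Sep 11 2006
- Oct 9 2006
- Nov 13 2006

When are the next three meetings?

Dec 11 2006, Jan 8 2007, Feb 12 2007

These are Mondays at 28- or 35-day spacing (28, 28, 35).
The pattern: 2nd Monday of the month.
2nd Monday of December 2006: Dec 11 2006.
January 2007 — 2nd Monday is Jan 8 2007.
2nd Monday of February 2007: Feb 12 2007.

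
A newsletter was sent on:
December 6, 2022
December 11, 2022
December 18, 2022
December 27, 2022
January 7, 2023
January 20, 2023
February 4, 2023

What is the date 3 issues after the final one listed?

The spacing grows by 2 each time: 5, 7, 9, 11, 13, 15 days.
Next gap: 17 days. February 4, 2023 + 17 days = February 21, 2023.
Next gap: 19 days. February 21, 2023 + 19 days = March 12, 2023.
Next gap: 21 days. March 12, 2023 + 21 days = April 2, 2023.

April 2, 2023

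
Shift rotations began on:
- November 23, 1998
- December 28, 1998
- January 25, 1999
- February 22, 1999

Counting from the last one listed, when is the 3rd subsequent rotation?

May 24, 1999

Gaps: 35, 28, 28 days — a mix of 28 and 35. Every date is a Monday.
Each is the 4th Monday of its month.
4th Monday of March 1999: March 22, 1999.
April 1999 — 4th Monday is April 26, 1999.
4th Monday of May 1999: May 24, 1999.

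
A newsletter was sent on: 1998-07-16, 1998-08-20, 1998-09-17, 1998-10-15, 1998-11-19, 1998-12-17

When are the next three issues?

1999-01-21, 1999-02-18, 1999-03-18

All dates are Thursdays, 35, 28, 28, 35, 28 days apart.
Specifically, the 3rd Thursday of each month.
January 1999 — 3rd Thursday is 1999-01-21.
February 1999 — 3rd Thursday is 1999-02-18.
March 1999 — 3rd Thursday is 1999-03-18.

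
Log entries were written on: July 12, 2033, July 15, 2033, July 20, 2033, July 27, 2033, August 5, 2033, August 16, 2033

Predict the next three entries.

Gaps: 3, 5, 7, 9, 11 days — each gap is 2 larger than the previous one.
Next gap: 13 days. August 16, 2033 + 13 days = August 29, 2033.
Next gap: 15 days. August 29, 2033 + 15 days = September 13, 2033.
Next gap: 17 days. September 13, 2033 + 17 days = September 30, 2033.

August 29, 2033; September 13, 2033; September 30, 2033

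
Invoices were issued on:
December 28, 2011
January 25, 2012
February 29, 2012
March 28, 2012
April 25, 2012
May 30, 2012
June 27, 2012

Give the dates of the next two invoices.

July 25, 2012; August 29, 2012

These are Wednesdays with 28, 35, 28, 28, 35, 28-day gaps.
Each is the final Wednesday of its month — February 29, 2012 is past the 28th, so '4th Wednesday' doesn't fit.
Last Wednesday of July 2012: July 25, 2012.
August 2012 ends with Wednesday August 29, 2012.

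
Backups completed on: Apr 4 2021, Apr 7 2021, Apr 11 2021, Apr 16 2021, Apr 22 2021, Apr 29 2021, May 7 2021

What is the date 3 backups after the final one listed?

The spacing grows by 1 each time: 3, 4, 5, 6, 7, 8 days.
Next gap: 9 days. May 7 2021 + 9 days = May 16 2021.
Next gap: 10 days. May 16 2021 + 10 days = May 26 2021.
Next gap: 11 days. May 26 2021 + 11 days = Jun 6 2021.

Jun 6 2021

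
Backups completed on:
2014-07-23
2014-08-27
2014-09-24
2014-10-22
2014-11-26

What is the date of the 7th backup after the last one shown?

2015-06-24

All dates are Wednesdays, 35, 28, 28, 35 days apart.
Specifically, the 4th Wednesday of each month.
4th Wednesday of December 2014: 2014-12-24.
4th Wednesday of January 2015: 2015-01-28.
4th Wednesday of February 2015: 2015-02-25.
4th Wednesday of March 2015: 2015-03-25.
4th Wednesday of April 2015: 2015-04-22.
4th Wednesday of May 2015: 2015-05-27.
June 2015 — 4th Wednesday is 2015-06-24.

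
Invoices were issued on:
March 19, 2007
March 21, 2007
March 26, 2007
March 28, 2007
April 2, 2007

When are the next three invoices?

April 4, 2007; April 9, 2007; April 11, 2007

The gap pattern 2, 5, 2, 5 repeats every 2 events.
These are the Mondays and Wednesdays of each week.
Next Wednesday: April 4, 2007.
The following Monday is April 9, 2007.
Next Wednesday: April 11, 2007.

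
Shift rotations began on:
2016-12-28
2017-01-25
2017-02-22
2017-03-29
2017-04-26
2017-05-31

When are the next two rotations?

2017-06-28, 2017-07-26

All Wednesdays; the gaps (28, 28, 35, 28, 35) vary with month length.
This is the last Wednesday of each month.
Last Wednesday of June 2017: 2017-06-28.
Last Wednesday of July 2017: 2017-07-26.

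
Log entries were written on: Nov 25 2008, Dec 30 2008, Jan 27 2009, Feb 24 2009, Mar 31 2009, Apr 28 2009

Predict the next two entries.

Every date is a Tuesday; gaps 35, 28, 28, 35, 28 days.
Each is the last Tuesday of its month (at least one falls on the 29th or later, ruling out '4th Tuesday').
May 2009 ends with Tuesday May 26 2009.
Last Tuesday of June 2009: Jun 30 2009.

May 26 2009, Jun 30 2009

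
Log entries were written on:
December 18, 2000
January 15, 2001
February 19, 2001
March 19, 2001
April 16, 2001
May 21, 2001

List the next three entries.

June 18, 2001; July 16, 2001; August 20, 2001

These are Mondays at 28- or 35-day spacing (28, 35, 28, 28, 35).
The pattern: 3rd Monday of the month.
June 2001 — 3rd Monday is June 18, 2001.
July 2001 — 3rd Monday is July 16, 2001.
August 2001 — 3rd Monday is August 20, 2001.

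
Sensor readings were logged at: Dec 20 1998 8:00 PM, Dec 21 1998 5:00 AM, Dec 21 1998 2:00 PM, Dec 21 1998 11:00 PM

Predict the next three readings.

Dec 22 1998 8:00 AM, Dec 22 1998 5:00 PM, Dec 23 1998 2:00 AM

The interval is a steady 9 hours (9, 9, 9).
Dec 21 1998 11:00 PM + 9 h = Dec 22 1998 8:00 AM.
Dec 22 1998 8:00 AM + 9 h = Dec 22 1998 5:00 PM.
Dec 22 1998 5:00 PM + 9 h = Dec 23 1998 2:00 AM.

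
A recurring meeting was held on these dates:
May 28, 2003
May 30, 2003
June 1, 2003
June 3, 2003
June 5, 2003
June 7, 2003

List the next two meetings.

June 9, 2003; June 11, 2003

Every event comes 2 days after the last (2, 2, 2, 2, 2).
June 7, 2003 + 2 days = June 9, 2003.
June 9, 2003 + 2 days = June 11, 2003.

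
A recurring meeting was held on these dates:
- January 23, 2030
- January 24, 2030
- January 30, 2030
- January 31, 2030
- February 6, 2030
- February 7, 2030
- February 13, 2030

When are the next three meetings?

February 14, 2030; February 20, 2030; February 21, 2030

Gaps: 1, 6, 1, 6, 1, 6 days — not constant, but cyclic with period 2.
The events fall on every Wednesday and Thursday.
The following Thursday is February 14, 2030.
Next Wednesday: February 20, 2030.
Next Thursday: February 21, 2030.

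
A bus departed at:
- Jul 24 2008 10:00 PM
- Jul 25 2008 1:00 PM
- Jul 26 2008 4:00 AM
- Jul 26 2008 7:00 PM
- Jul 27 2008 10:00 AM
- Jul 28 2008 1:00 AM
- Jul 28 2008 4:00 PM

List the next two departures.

Jul 29 2008 7:00 AM, Jul 29 2008 10:00 PM

The interval is a steady 15 hours (15, 15, 15, 15, 15, 15).
Jul 28 2008 4:00 PM + 15 h = Jul 29 2008 7:00 AM.
Jul 29 2008 7:00 AM + 15 h = Jul 29 2008 10:00 PM.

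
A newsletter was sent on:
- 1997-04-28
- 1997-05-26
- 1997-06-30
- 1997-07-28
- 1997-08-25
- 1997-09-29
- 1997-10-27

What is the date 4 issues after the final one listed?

1998-02-23

These are Mondays with 28, 35, 28, 28, 35, 28-day gaps.
Each is the final Monday of its month — 1997-06-30 is past the 28th, so '4th Monday' doesn't fit.
November 1997 ends with Monday 1997-11-24.
December 1997 ends with Monday 1997-12-29.
Last Monday of January 1998: 1998-01-26.
February 1998 ends with Monday 1998-02-23.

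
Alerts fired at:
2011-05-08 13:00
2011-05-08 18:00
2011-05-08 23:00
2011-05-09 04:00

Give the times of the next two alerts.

2011-05-09 09:00, 2011-05-09 14:00

Gaps: 5, 5, 5 hours — each event is 5 hours after the previous one.
2011-05-09 04:00 + 5 h = 2011-05-09 09:00.
2011-05-09 09:00 + 5 h = 2011-05-09 14:00.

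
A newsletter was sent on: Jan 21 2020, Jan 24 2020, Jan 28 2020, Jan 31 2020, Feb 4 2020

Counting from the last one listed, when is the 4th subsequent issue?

The gap pattern 3, 4, 3, 4 repeats every 2 events.
These are the Tuesdays and Fridays of each week.
Next Friday: Feb 7 2020.
The following Tuesday is Feb 11 2020.
Next Friday: Feb 14 2020.
The following Tuesday is Feb 18 2020.

Feb 18 2020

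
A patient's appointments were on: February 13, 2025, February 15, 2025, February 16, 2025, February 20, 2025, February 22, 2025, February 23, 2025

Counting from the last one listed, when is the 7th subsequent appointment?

Every event lands on a Thursday or Saturday or Sunday (gaps cycle 2, 1, 4, 2, 1).
So the schedule is: every Thursday, Saturday and Sunday.
Next Thursday: February 27, 2025.
Next Saturday: March 1, 2025.
Next Sunday: March 2, 2025.
Next Thursday: March 6, 2025.
The following Saturday is March 8, 2025.
Next Sunday: March 9, 2025.
The following Thursday is March 13, 2025.

March 13, 2025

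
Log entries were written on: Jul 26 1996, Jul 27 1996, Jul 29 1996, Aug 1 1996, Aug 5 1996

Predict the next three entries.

The spacing grows by 1 each time: 1, 2, 3, 4 days.
Next gap: 5 days. Aug 5 1996 + 5 days = Aug 10 1996.
Next gap: 6 days. Aug 10 1996 + 6 days = Aug 16 1996.
Next gap: 7 days. Aug 16 1996 + 7 days = Aug 23 1996.

Aug 10 1996, Aug 16 1996, Aug 23 1996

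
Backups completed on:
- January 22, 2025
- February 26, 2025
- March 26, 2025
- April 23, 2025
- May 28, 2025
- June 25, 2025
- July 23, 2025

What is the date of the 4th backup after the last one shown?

November 26, 2025

Gaps: 35, 28, 28, 35, 28, 28 days — a mix of 28 and 35. Every date is a Wednesday.
Each is the 4th Wednesday of its month.
4th Wednesday of August 2025: August 27, 2025.
4th Wednesday of September 2025: September 24, 2025.
October 2025 — 4th Wednesday is October 22, 2025.
November 2025 — 4th Wednesday is November 26, 2025.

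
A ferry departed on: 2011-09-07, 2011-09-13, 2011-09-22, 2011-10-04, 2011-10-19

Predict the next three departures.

Gaps: 6, 9, 12, 15 days — each gap is 3 larger than the previous one.
Next gap: 18 days. 2011-10-19 + 18 days = 2011-11-06.
Next gap: 21 days. 2011-11-06 + 21 days = 2011-11-27.
Next gap: 24 days. 2011-11-27 + 24 days = 2011-12-21.

2011-11-06, 2011-11-27, 2011-12-21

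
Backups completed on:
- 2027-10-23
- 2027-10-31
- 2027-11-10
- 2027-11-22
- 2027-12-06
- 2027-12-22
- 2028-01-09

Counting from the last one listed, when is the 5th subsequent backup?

2028-05-08

Intervals are 8, 10, 12, 14, 16, 18 days — an arithmetic progression with common difference 2.
Next gap: 20 days. 2028-01-09 + 20 days = 2028-01-29.
Next gap: 22 days. 2028-01-29 + 22 days = 2028-02-20.
Next gap: 24 days. 2028-02-20 + 24 days = 2028-03-15.
Next gap: 26 days. 2028-03-15 + 26 days = 2028-04-10.
Next gap: 28 days. 2028-04-10 + 28 days = 2028-05-08.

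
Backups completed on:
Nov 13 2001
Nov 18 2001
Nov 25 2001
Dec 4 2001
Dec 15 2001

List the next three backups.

The spacing grows by 2 each time: 5, 7, 9, 11 days.
Next gap: 13 days. Dec 15 2001 + 13 days = Dec 28 2001.
Next gap: 15 days. Dec 28 2001 + 15 days = Jan 12 2002.
Next gap: 17 days. Jan 12 2002 + 17 days = Jan 29 2002.

Dec 28 2001, Jan 12 2002, Jan 29 2002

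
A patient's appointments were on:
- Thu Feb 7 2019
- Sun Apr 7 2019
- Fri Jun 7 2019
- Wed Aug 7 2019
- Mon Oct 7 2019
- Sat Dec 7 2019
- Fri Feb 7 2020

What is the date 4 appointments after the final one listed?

Wed Oct 7 2020

The day-of-month is always 7 (59, 61, 61, 61, 61, 62 days between events).
So this recurs on the 7th of every 2 months.
Next: April 2020 → Tue Apr 7 2020.
Next: June 2020 → Sun Jun 7 2020.
Next: August 2020 → Fri Aug 7 2020.
October 2020: Wed Oct 7 2020.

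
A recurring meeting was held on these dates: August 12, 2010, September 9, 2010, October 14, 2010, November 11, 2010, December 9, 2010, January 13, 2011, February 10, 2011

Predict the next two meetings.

March 10, 2011; April 14, 2011

All dates are Thursdays, 28, 35, 28, 28, 35, 28 days apart.
Specifically, the 2nd Thursday of each month.
March 2011 — 2nd Thursday is March 10, 2011.
2nd Thursday of April 2011: April 14, 2011.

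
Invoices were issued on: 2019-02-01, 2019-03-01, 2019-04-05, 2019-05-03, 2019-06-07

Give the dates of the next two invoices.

2019-07-05, 2019-08-02

These are Fridays at 28- or 35-day spacing (28, 35, 28, 35).
The pattern: 1st Friday of the month.
July 2019 — 1st Friday is 2019-07-05.
1st Friday of August 2019: 2019-08-02.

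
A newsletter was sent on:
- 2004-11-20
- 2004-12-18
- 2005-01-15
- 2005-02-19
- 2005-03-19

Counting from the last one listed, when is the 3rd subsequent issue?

Gaps: 28, 28, 35, 28 days — a mix of 28 and 35. Every date is a Saturday.
Each is the 3rd Saturday of its month.
April 2005 — 3rd Saturday is 2005-04-16.
3rd Saturday of May 2005: 2005-05-21.
3rd Saturday of June 2005: 2005-06-18.

2005-06-18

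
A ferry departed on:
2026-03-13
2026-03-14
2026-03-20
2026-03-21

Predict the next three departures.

2026-03-27, 2026-03-28, 2026-04-03

Every event lands on a Friday or Saturday (gaps cycle 1, 6, 1).
So the schedule is: every Friday and Saturday.
The following Friday is 2026-03-27.
Next Saturday: 2026-03-28.
The following Friday is 2026-04-03.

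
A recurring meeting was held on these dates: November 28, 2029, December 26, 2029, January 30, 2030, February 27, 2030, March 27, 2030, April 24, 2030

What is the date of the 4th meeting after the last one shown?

August 28, 2030

Every date is a Wednesday; gaps 28, 35, 28, 28, 28 days.
Each is the last Wednesday of its month (at least one falls on the 29th or later, ruling out '4th Wednesday').
May 2030 ends with Wednesday May 29, 2030.
June 2030 ends with Wednesday June 26, 2030.
Last Wednesday of July 2030: July 31, 2030.
Last Wednesday of August 2030: August 28, 2030.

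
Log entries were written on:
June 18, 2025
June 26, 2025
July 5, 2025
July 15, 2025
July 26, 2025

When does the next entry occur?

August 7, 2025

The spacing grows by 1 each time: 8, 9, 10, 11 days.
Next gap: 12 days. July 26, 2025 + 12 days = August 7, 2025.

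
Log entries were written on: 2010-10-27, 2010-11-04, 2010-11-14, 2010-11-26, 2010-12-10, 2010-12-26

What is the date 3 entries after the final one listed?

2011-02-24

The spacing grows by 2 each time: 8, 10, 12, 14, 16 days.
Next gap: 18 days. 2010-12-26 + 18 days = 2011-01-13.
Next gap: 20 days. 2011-01-13 + 20 days = 2011-02-02.
Next gap: 22 days. 2011-02-02 + 22 days = 2011-02-24.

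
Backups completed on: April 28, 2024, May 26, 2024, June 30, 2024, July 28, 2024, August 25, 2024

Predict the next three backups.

Every date is a Sunday; gaps 28, 35, 28, 28 days.
Each is the last Sunday of its month (at least one falls on the 29th or later, ruling out '4th Sunday').
September 2024 ends with Sunday September 29, 2024.
October 2024 ends with Sunday October 27, 2024.
November 2024 ends with Sunday November 24, 2024.

September 29, 2024; October 27, 2024; November 24, 2024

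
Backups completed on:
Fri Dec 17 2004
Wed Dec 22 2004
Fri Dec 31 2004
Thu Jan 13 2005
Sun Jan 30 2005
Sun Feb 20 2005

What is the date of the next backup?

Gaps: 5, 9, 13, 17, 21 days — each gap is 4 larger than the previous one.
Next gap: 25 days. Sun Feb 20 2005 + 25 days = Thu Mar 17 2005.

Thu Mar 17 2005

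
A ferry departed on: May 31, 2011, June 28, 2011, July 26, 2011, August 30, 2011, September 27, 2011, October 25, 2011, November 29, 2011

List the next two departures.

December 27, 2011; January 31, 2012

All Tuesdays; the gaps (28, 28, 35, 28, 28, 35) vary with month length.
This is the last Tuesday of each month.
December 2011 ends with Tuesday December 27, 2011.
Last Tuesday of January 2012: January 31, 2012.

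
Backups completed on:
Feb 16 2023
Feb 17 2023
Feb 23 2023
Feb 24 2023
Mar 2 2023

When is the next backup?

Gaps: 1, 6, 1, 6 days — not constant, but cyclic with period 2.
The events fall on every Thursday and Friday.
The following Friday is Mar 3 2023.

Mar 3 2023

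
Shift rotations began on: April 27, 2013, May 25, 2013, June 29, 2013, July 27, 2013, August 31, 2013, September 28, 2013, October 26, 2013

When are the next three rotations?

These are Saturdays with 28, 35, 28, 35, 28, 28-day gaps.
Each is the final Saturday of its month — June 29, 2013 is past the 28th, so '4th Saturday' doesn't fit.
November 2013 ends with Saturday November 30, 2013.
December 2013 ends with Saturday December 28, 2013.
January 2014 ends with Saturday January 25, 2014.

November 30, 2013; December 28, 2013; January 25, 2014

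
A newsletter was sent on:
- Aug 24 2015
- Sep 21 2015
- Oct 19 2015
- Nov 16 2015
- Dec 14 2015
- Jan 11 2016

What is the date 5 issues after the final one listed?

May 30 2016

Gaps between consecutive events: 28, 28, 28, 28, 28 days — a constant 28-day interval.
Jan 11 2016 + 28 days = Feb 8 2016.
Feb 8 2016 + 28 days = Mar 7 2016.
Mar 7 2016 + 28 days = Apr 4 2016.
Apr 4 2016 + 28 days = May 2 2016.
May 2 2016 + 28 days = May 30 2016.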